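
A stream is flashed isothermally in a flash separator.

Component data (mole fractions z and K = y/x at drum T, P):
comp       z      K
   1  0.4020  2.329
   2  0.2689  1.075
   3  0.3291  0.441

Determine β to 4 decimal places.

β = 0.6865

Material balance + equilibrium reduce to Σ zᵢ(Kᵢ−1)/(1+β(Kᵢ−1)) = 0.
Check two-phase: ΣzᵢKᵢ = 1.3705 > 1 and Σzᵢ/Kᵢ = 1.1690 > 1, so g(0) = 0.3705 > 0 and g(1) = -0.1690 < 0.
Newton–Raphson from β = 0.55:
  β = 0.5500: g = 0.06238, g' = -0.4528 → β = 0.6878
  β = 0.6878: g = -0.00057, g' = -0.4666 → β = 0.6865
Converged at β = 0.6865.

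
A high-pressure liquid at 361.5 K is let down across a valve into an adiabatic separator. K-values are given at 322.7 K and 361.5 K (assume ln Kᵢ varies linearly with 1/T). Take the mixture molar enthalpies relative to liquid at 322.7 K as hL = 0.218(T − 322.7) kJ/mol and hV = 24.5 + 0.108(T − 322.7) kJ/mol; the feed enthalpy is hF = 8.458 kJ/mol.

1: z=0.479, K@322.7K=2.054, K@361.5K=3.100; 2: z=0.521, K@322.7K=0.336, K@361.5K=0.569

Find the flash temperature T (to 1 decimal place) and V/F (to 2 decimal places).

Adiabatic flash: solve Rachford–Rice at each trial T, then check hF = ψ·hV(T) + (1−ψ)·hL(T).
  T = 322.7 K: K = (2.054, 0.336), RR gives ψ = 0.227, H_out = 5.563 kJ/mol
  T = 361.5 K: K = (3.100, 0.569), RR gives ψ = 0.863, H_out = 25.924 kJ/mol
  T = 342.1 K: K = (2.553, 0.444), RR gives ψ = 0.526, H_out = 15.988 kJ/mol
  T = 332.4 K: K = (2.297, 0.388), RR gives ψ = 0.381, H_out = 11.036 kJ/mol
  T = 327.5 K: K = (2.173, 0.361), RR gives ψ = 0.305, H_out = 8.368 kJ/mol
  T = 329.9 K: K = (2.233, 0.374), RR gives ψ = 0.343, H_out = 9.695 kJ/mol
Linear interpolation between T = 327.5 (H_out = 8.368) and T = 329.9 (H_out = 9.695) on hF = 8.458 gives T ≈ 327.7 K, at which ψ = 0.31.

T = 327.7 K, V/F = 0.31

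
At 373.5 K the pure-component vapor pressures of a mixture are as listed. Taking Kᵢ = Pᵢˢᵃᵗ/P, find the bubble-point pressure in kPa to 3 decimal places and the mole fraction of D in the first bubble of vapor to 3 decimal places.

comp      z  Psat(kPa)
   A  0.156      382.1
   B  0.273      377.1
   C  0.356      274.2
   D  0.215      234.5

At the bubble point ψ → 0, so ΣzᵢKᵢ = 1 with Kᵢ = Pᵢˢᵃᵗ/P ⇒ P = ΣzᵢPᵢˢᵃᵗ.
P = 0.156·382.1 + 0.273·377.1 + 0.356·274.2 + 0.215·234.5 = 310.589 kPa
yᵢ = zᵢPᵢˢᵃᵗ/P ⇒ y_D = 0.215·234.5/310.589 = 0.162

Pbub = 310.589 kPa, y_D = 0.162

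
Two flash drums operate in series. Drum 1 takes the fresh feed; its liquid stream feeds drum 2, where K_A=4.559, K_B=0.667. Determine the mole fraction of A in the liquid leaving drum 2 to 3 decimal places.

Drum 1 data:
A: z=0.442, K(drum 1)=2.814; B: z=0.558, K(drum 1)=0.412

x_A (drum 2) = 0.086

Drum 1:
Material balance + equilibrium reduce to Σ zᵢ(Kᵢ−1)/(1+ψ₁(Kᵢ−1)) = 0.
g(0) = ΣzᵢKᵢ − 1 = 0.474 and g(1) = 1 − Σzᵢ/Kᵢ = -0.511, so a root lies in (0, 1).
Binary case is linear: z₁(K₁−1)(1+ψ₁(K₂−1)) + z₂(K₂−1)(1+ψ₁(K₁−1)) = 0
⇒ ψ₁ = [z₁(K₁−1)+z₂(K₂−1)] / [−(K₁−1)(K₂−1)] = 0.4737/1.0666 = 0.444
Drum-1 compositions:
  A: x = 0.245, y = 0.689
  B: x = 0.755, y = 0.311
Drum-2 feed = drum-1 liquid: z₂ = (0.2448, 0.7552).
Drum 2:
Rachford–Rice: g(ψ₂) = Σ zᵢ(Kᵢ−1)/(1+ψ₂(Kᵢ−1)) = 0.
g(0) = ΣzᵢKᵢ − 1 = 0.620 and g(1) = 1 − Σzᵢ/Kᵢ = -0.186, so a root lies in (0, 1).
Binary case is linear: z₁(K₁−1)(1+ψ₂(K₂−1)) + z₂(K₂−1)(1+ψ₂(K₁−1)) = 0
⇒ ψ₂ = [z₁(K₁−1)+z₂(K₂−1)] / [−(K₁−1)(K₂−1)] = 0.6197/1.1851 = 0.523
  A: x = 0.086, y = 0.390
  B: x = 0.914, y = 0.610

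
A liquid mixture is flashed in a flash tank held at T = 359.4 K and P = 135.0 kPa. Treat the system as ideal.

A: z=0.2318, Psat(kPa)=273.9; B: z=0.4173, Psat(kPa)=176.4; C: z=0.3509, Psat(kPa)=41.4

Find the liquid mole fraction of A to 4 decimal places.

x_A = 0.1796

Raoult's law: Kᵢ = Pᵢˢᵃᵗ/P = Pᵢˢᵃᵗ/135.0.
  K_A = 273.9/135.0 = 2.028889, K_B = 176.4/135.0 = 1.306667, K_C = 41.4/135.0 = 0.306667
Rachford–Rice: g(β) = Σ zᵢ(Kᵢ−1)/(1+β(Kᵢ−1)) = 0.
Check two-phase: ΣzᵢKᵢ = 1.1232 > 1 and Σzᵢ/Kᵢ = 1.5779 > 1, so g(0) = 0.1232 > 0 and g(1) = -0.5779 < 0.
Iterate (Newton) starting at β = 0.51:
  β = 0.5100: g = -0.10930, g' = -0.5386 → β = 0.3071
  β = 0.3071: g = -0.01091, g' = -0.4468 → β = 0.2827
  β = 0.2827: g = -0.00007, g' = -0.4414 → β = 0.2825
Converged at β = 0.2825.
Compositions from xᵢ = zᵢ/(1+β(Kᵢ−1)), yᵢ = Kᵢxᵢ:
  A: x = 0.1796, y = 0.3644
  B: x = 0.3840, y = 0.5018
  C: x = 0.4364, y = 0.1338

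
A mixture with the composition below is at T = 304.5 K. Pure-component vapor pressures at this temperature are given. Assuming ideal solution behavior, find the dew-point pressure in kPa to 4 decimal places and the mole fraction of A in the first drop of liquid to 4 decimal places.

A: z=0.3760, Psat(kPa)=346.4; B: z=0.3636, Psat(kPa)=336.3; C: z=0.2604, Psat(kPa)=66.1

At the dew point ψ → 1, so Σzᵢ/Kᵢ = 1 with Kᵢ = Pᵢˢᵃᵗ/P ⇒ 1/P = Σzᵢ/Pᵢˢᵃᵗ.
1/P = 0.3760/346.4 + 0.3636/336.3 + 0.2604/66.1 = 0.0061061 ⇒ P = 163.7703 kPa
xᵢ = zᵢP/Pᵢˢᵃᵗ ⇒ x_A = 0.3760·163.7703/346.4 = 0.1778

Pdew = 163.7703 kPa, x_A = 0.1778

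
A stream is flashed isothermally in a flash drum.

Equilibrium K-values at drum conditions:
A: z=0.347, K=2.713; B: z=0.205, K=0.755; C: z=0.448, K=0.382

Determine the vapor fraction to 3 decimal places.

Material balance + equilibrium reduce to Σ zᵢ(Kᵢ−1)/(1+ψ(Kᵢ−1)) = 0.
Check two-phase: ΣzᵢKᵢ = 1.267 > 1 and Σzᵢ/Kᵢ = 1.572 > 1, so g(0) = 0.267 > 0 and g(1) = -0.572 < 0.
Newton–Raphson from ψ = 0.5:
  ψ = 0.500: g = -0.1377, g' = -0.670 → ψ = 0.294
  ψ = 0.294: g = 0.0026, g' = -0.720 → ψ = 0.298
Converged at ψ = 0.298.

ψ = 0.298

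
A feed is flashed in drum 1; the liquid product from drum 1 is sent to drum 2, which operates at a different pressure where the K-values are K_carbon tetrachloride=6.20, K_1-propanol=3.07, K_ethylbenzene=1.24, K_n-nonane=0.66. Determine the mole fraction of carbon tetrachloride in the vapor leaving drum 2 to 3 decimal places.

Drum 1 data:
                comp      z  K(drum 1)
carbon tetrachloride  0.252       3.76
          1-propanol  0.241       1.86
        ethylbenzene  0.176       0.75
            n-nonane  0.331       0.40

Drum 1:
Let ψ₁ = V/F and solve Σ zᵢ(Kᵢ−1)/(1+ψ₁(Kᵢ−1)) = 0.
g(0) = ΣzᵢKᵢ − 1 = 0.660 and g(1) = 1 − Σzᵢ/Kᵢ = -0.259, so a root lies in (0, 1).
Newton–Raphson from ψ₁ = 0.5:
  ψ₁ = 0.500: g = 0.1032, g' = -0.684 → ψ₁ = 0.651
  ψ₁ = 0.651: g = 0.0032, g' = -0.655 → ψ₁ = 0.656
Converged at ψ₁ = 0.656.
Drum-1 compositions:
  carbon tetrachloride: x = 0.090, y = 0.337
  1-propanol: x = 0.154, y = 0.287
  ethylbenzene: x = 0.211, y = 0.158
  n-nonane: x = 0.546, y = 0.218
Drum-2 feed = drum-1 liquid: z₂ = (0.0897, 0.1541, 0.2105, 0.5457).
Drum 2:
Newton iteration, ψ₂⁰ = 0.46:
  ψ₂ = 0.460: g = 0.1264, g' = -0.483 → ψ₂ = 0.722
  ψ₂ = 0.722: g = 0.0231, g' = -0.333 → ψ₂ = 0.791
  ψ₂ = 0.791: g = 0.0007, g' = -0.314 → ψ₂ = 0.794
Converged at ψ₂ = 0.794.
  carbon tetrachloride: x = 0.017, y = 0.108
  1-propanol: x = 0.058, y = 0.179
  ethylbenzene: x = 0.177, y = 0.219
  n-nonane: x = 0.747, y = 0.493

y_carbon tetrachloride (drum 2) = 0.108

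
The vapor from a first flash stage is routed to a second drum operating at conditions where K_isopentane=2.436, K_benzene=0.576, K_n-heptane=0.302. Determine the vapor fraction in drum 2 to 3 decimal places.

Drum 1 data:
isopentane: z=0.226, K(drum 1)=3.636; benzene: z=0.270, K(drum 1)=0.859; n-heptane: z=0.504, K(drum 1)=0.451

V/F (drum 2) = 0.505

Drum 1:
Material balance + equilibrium reduce to Σ zᵢ(Kᵢ−1)/(1+ψ₁(Kᵢ−1)) = 0.
g(0) = ΣzᵢKᵢ − 1 = 0.281 and g(1) = 1 − Σzᵢ/Kᵢ = -0.494, so a root lies in (0, 1).
Newton–Raphson from ψ₁ = 0.43:
  ψ₁ = 0.430: g = -0.1235, g' = -0.611 → ψ₁ = 0.228
  ψ₁ = 0.228: g = 0.0165, g' = -0.817 → ψ₁ = 0.248
  ψ₁ = 0.248: g = 0.0003, g' = -0.783 → ψ₁ = 0.249
Converged at ψ₁ = 0.249.
Drum-1 compositions:
  isopentane: x = 0.137, y = 0.496
  benzene: x = 0.280, y = 0.240
  n-heptane: x = 0.584, y = 0.263
Drum-2 feed = drum-1 vapor: z₂ = (0.4964, 0.2404, 0.2632).
Drum 2:
Rachford–Rice: g(ψ₂) = Σ zᵢ(Kᵢ−1)/(1+ψ₂(Kᵢ−1)) = 0.
Feasibility: ΣzᵢKᵢ = 1.427, Σzᵢ/Kᵢ = 1.493 — both > 1, two phases present.
Newton iteration, ψ₂⁰ = 0.5:
  ψ₂ = 0.500: g = 0.0034, g' = -0.719 → ψ₂ = 0.505
Converged at ψ₂ = 0.505.
  isopentane: x = 0.288, y = 0.701
  benzene: x = 0.306, y = 0.176
  n-heptane: x = 0.406, y = 0.123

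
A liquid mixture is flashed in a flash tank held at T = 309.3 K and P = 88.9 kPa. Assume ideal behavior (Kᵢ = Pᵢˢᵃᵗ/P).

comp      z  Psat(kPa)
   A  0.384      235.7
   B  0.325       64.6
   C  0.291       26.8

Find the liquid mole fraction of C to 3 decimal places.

x_C = 0.404

Raoult's law: Kᵢ = Pᵢˢᵃᵗ/P = Pᵢˢᵃᵗ/88.9.
  K_A = 235.7/88.9 = 2.65129, K_B = 64.6/88.9 = 0.72666, K_C = 26.8/88.9 = 0.30146
Rachford–Rice: g(V/F) = Σ zᵢ(Kᵢ−1)/(1+V/F(Kᵢ−1)) = 0.
Feasibility: ΣzᵢKᵢ = 1.342, Σzᵢ/Kᵢ = 1.557 — both > 1, two phases present.
Newton iteration, V/F⁰ = 0.5:
  V/F = 0.500: g = -0.0680, g' = -0.682 → V/F = 0.400
Converged at V/F = 0.400.
Compositions from xᵢ = zᵢ/(1+V/F(Kᵢ−1)), yᵢ = Kᵢxᵢ:
  A: x = 0.231, y = 0.613
  B: x = 0.365, y = 0.265
  C: x = 0.404, y = 0.122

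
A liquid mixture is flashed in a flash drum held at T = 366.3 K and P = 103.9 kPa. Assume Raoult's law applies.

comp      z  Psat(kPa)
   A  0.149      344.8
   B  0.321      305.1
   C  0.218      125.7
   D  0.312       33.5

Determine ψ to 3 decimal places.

Raoult's law: Kᵢ = Pᵢˢᵃᵗ/P = Pᵢˢᵃᵗ/103.9.
  K_A = 344.8/103.9 = 3.31858, K_B = 305.1/103.9 = 2.93648, K_C = 125.7/103.9 = 1.20982, K_D = 33.5/103.9 = 0.32243
Material balance + equilibrium reduce to Σ zᵢ(Kᵢ−1)/(1+ψ(Kᵢ−1)) = 0.
g(0) = ΣzᵢKᵢ − 1 = 0.801 and g(1) = 1 − Σzᵢ/Kᵢ = -0.302, so a root lies in (0, 1).
Iterate (Newton) starting at ψ = 0.5:
  ψ = 0.500: g = 0.1975, g' = -0.818 → ψ = 0.741
  ψ = 0.741: g = -0.0030, g' = -0.897 → ψ = 0.738
Converged at ψ = 0.738.

ψ = 0.738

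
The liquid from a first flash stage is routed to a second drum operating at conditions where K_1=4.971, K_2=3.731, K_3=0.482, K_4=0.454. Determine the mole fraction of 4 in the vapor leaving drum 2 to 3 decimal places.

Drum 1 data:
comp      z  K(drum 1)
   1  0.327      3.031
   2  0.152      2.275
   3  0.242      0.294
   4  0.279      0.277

Drum 1:
Let ψ₁ = V/F and solve Σ zᵢ(Kᵢ−1)/(1+ψ₁(Kᵢ−1)) = 0.
Check two-phase: ΣzᵢKᵢ = 1.485 > 1 and Σzᵢ/Kᵢ = 2.005 > 1, so g(0) = 0.485 > 0 and g(1) = -1.005 < 0.
Newton–Raphson from ψ₁ = 0.5:
  ψ₁ = 0.500: g = -0.1321, g' = -1.070 → ψ₁ = 0.377
  ψ₁ = 0.377: g = -0.0026, g' = -1.045 → ψ₁ = 0.374
Converged at ψ₁ = 0.374.
Drum-1 compositions:
  1: x = 0.186, y = 0.563
  2: x = 0.103, y = 0.234
  3: x = 0.329, y = 0.097
  4: x = 0.382, y = 0.106
Drum-2 feed = drum-1 liquid: z₂ = (0.1858, 0.1029, 0.3288, 0.3824).
Drum 2:
Rachford–Rice: g(ψ₂) = Σ zᵢ(Kᵢ−1)/(1+ψ₂(Kᵢ−1)) = 0.
g(0) = ΣzᵢKᵢ − 1 = 0.640 and g(1) = 1 − Σzᵢ/Kᵢ = -0.590, so a root lies in (0, 1).
Newton iteration, ψ₂⁰ = 0.5:
  ψ₂ = 0.500: g = -0.1511, g' = -0.842 → ψ₂ = 0.321
  ψ₂ = 0.321: g = 0.0171, g' = -1.080 → ψ₂ = 0.336
  ψ₂ = 0.336: g = 0.0003, g' = -1.046 → ψ₂ = 0.337
Converged at ψ₂ = 0.337.
  1: x = 0.080, y = 0.395
  2: x = 0.054, y = 0.200
  3: x = 0.398, y = 0.192
  4: x = 0.469, y = 0.213

y_4 (drum 2) = 0.213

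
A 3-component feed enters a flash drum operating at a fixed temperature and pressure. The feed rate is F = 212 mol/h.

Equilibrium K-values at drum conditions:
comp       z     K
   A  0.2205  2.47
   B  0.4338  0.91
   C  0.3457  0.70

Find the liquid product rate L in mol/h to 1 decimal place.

Iterate (Newton) starting at V/F = 0.41:
  V/F = 0.4100: g = 0.04345, g' = -0.2297 → V/F = 0.5991
  V/F = 0.5991: g = 0.00464, g' = -0.1849 → V/F = 0.6242
  V/F = 0.6242: g = 0.00005, g' = -0.1806 → V/F = 0.6245
Converged at V/F = 0.6245.
Then V = V/F·F = 0.6245·212 = 132.4 mol/h and L = F − V = 79.6 mol/h.

L = 79.6 mol/h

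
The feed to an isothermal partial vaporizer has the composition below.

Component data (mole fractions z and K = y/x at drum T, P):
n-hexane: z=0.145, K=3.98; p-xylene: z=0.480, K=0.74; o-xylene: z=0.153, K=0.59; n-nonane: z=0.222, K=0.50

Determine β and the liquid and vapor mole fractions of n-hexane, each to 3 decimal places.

β = 0.127, x_n-hexane = 0.105, y_n-hexane = 0.419

Rachford–Rice: g(β) = Σ zᵢ(Kᵢ−1)/(1+β(Kᵢ−1)) = 0.
Check two-phase: ΣzᵢKᵢ = 1.134 > 1 and Σzᵢ/Kᵢ = 1.388 > 1, so g(0) = 0.134 > 0 and g(1) = -0.388 < 0.
Newton iteration, β⁰ = 0.51:
  β = 0.510: g = -0.2007, g' = -0.387 → β = 0.000
  β = 0.000: g = 0.1336, g' = -1.401 → β = 0.095
  β = 0.095: g = 0.0267, g' = -0.904 → β = 0.125
  β = 0.125: g = 0.0014, g' = -0.810 → β = 0.127
Converged at β = 0.127.
Compositions from xᵢ = zᵢ/(1+β(Kᵢ−1)), yᵢ = Kᵢxᵢ:
  n-hexane: x = 0.105, y = 0.419
  p-xylene: x = 0.496, y = 0.367
  o-xylene: x = 0.161, y = 0.095
  n-nonane: x = 0.237, y = 0.119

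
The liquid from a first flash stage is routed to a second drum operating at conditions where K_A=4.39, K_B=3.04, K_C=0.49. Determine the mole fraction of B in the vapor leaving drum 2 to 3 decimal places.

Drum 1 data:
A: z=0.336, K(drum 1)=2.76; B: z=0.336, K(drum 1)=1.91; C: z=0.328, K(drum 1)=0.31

Drum 1:
Newton iteration, ψ₁⁰ = 0.5:
  ψ₁ = 0.500: g = 0.1792, g' = -0.790 → ψ₁ = 0.727
  ψ₁ = 0.727: g = -0.0105, g' = -0.930 → ψ₁ = 0.716
  ψ₁ = 0.716: g = -0.0001, g' = -0.915 → ψ₁ = 0.715
Converged at ψ₁ = 0.715.
Drum-1 compositions:
  A: x = 0.149, y = 0.410
  B: x = 0.204, y = 0.389
  C: x = 0.648, y = 0.201
Drum-2 feed = drum-1 liquid: z₂ = (0.1487, 0.2035, 0.6478).
Drum 2:
Rachford–Rice: g(ψ₂) = Σ zᵢ(Kᵢ−1)/(1+ψ₂(Kᵢ−1)) = 0.
g(0) = ΣzᵢKᵢ − 1 = 0.589 and g(1) = 1 − Σzᵢ/Kᵢ = -0.423, so a root lies in (0, 1).
Newton iteration, ψ₂⁰ = 0.5:
  ψ₂ = 0.500: g = -0.0508, g' = -0.746 → ψ₂ = 0.432
  ψ₂ = 0.432: g = 0.0016, g' = -0.798 → ψ₂ = 0.434
Converged at ψ₂ = 0.434.
  A: x = 0.060, y = 0.264
  B: x = 0.108, y = 0.328
  C: x = 0.832, y = 0.408

y_B (drum 2) = 0.328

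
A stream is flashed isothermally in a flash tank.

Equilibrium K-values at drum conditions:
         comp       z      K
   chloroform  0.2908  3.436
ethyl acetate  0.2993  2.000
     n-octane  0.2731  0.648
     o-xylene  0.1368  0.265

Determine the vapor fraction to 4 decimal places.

Iterate (Newton) starting at ψ = 0.5:
  ψ = 0.5000: g = 0.24328, g' = -0.7184 → ψ = 0.8387
  ψ = 0.8387: g = -0.00295, g' = -0.8453 → ψ = 0.8352
Converged at ψ = 0.8352.

ψ = 0.8352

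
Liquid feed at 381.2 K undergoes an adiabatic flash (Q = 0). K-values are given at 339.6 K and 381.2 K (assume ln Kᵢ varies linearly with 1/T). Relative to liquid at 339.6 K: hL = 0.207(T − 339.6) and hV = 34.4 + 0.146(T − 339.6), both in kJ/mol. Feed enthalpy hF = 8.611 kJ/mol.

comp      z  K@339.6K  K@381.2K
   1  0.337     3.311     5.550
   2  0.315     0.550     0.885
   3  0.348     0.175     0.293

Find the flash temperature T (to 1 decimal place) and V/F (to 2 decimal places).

Adiabatic flash: solve Rachford–Rice at each trial T, then check hF = ψ·hV(T) + (1−ψ)·hL(T).
  T = 339.6 K: K = (3.311, 0.550, 0.175), RR gives ψ = 0.227, H_out = 7.800 kJ/mol
  T = 381.2 K: K = (5.550, 0.885, 0.293), RR gives ψ = 0.547, H_out = 26.029 kJ/mol
  T = 360.4 K: K = (4.351, 0.707, 0.230), RR gives ψ = 0.392, H_out = 17.294 kJ/mol
  T = 350.0 K: K = (3.811, 0.626, 0.201), RR gives ψ = 0.313, H_out = 12.721 kJ/mol
  T = 344.8 K: K = (3.556, 0.587, 0.188), RR gives ψ = 0.271, H_out = 10.318 kJ/mol
  T = 342.2 K: K = (3.432, 0.569, 0.181), RR gives ψ = 0.249, H_out = 9.076 kJ/mol
  T = 340.9 K: K = (3.371, 0.559, 0.178), RR gives ψ = 0.238, H_out = 8.443 kJ/mol
Linear interpolation between T = 340.9 (H_out = 8.443) and T = 342.2 (H_out = 9.076) on hF = 8.611 gives T ≈ 341.2 K, at which ψ = 0.24.

T = 341.2 K, V/F = 0.24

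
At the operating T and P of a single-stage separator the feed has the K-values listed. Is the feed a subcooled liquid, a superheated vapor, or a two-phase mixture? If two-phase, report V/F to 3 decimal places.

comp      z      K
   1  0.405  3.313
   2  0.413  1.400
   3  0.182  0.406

superheated vapor

ΣzᵢKᵢ = 1.994; Σzᵢ/Kᵢ = 0.866.
Since Σzᵢ/Kᵢ < 1 the mixture is above its dew point — single vapor phase.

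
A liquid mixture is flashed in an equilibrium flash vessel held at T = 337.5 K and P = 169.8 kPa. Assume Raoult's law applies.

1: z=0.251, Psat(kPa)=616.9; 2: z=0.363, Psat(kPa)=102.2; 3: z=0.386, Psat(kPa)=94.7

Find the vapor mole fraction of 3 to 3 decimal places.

Raoult's law: Kᵢ = Pᵢˢᵃᵗ/P = Pᵢˢᵃᵗ/169.8.
  K_1 = 616.9/169.8 = 3.63310, K_2 = 102.2/169.8 = 0.60188, K_3 = 94.7/169.8 = 0.55771
Material balance + equilibrium reduce to Σ zᵢ(Kᵢ−1)/(1+ψ(Kᵢ−1)) = 0.
Feasibility: ΣzᵢKᵢ = 1.346, Σzᵢ/Kᵢ = 1.364 — both > 1, two phases present.
Newton–Raphson from ψ = 0.53:
  ψ = 0.530: g = -0.1303, g' = -0.524 → ψ = 0.282
  ψ = 0.282: g = 0.0217, g' = -0.745 → ψ = 0.311
  ψ = 0.311: g = 0.0006, g' = -0.703 → ψ = 0.312
Converged at ψ = 0.312.
Compositions from xᵢ = zᵢ/(1+ψ(Kᵢ−1)), yᵢ = Kᵢxᵢ:
  1: x = 0.138, y = 0.501
  2: x = 0.414, y = 0.249
  3: x = 0.448, y = 0.250

y_3 = 0.250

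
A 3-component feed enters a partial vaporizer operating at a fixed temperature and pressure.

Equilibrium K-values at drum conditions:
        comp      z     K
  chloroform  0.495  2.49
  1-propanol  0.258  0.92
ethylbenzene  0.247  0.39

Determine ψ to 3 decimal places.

ψ = 0.834

Material balance + equilibrium reduce to Σ zᵢ(Kᵢ−1)/(1+ψ(Kᵢ−1)) = 0.
g(0) = ΣzᵢKᵢ − 1 = 0.566 and g(1) = 1 − Σzᵢ/Kᵢ = -0.113, so a root lies in (0, 1).
Newton–Raphson from ψ = 0.5:
  ψ = 0.500: g = 0.1844, g' = -0.553 → ψ = 0.833
  ψ = 0.833: g = 0.0004, g' = -0.601 → ψ = 0.834
Converged at ψ = 0.834.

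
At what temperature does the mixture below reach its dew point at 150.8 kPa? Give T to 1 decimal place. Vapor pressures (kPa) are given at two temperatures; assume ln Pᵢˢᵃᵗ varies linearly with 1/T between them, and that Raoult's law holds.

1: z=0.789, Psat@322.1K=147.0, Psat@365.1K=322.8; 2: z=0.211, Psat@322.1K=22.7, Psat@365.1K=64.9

Dew-point temperature: Σzᵢ·P/Pᵢˢᵃᵗ(T) = 1. Interpolate ln Pᵢˢᵃᵗ = aᵢ + bᵢ/T.
  T = 322.1 K: ΣzᵢP/Pᵢˢᵃᵗ = 2.2111
  T = 365.1 K: ΣzᵢP/Pᵢˢᵃᵗ = 0.8589
  T = 343.6 K: ΣzᵢP/Pᵢˢᵃᵗ = 1.3351
  T = 354.4 K: ΣzᵢP/Pᵢˢᵃᵗ = 1.0621
  T = 359.8 K: ΣzᵢP/Pᵢˢᵃᵗ = 0.9525
  T = 357.1 K: ΣzᵢP/Pᵢˢᵃᵗ = 1.0054
Interpolating between 357.1 K and 359.8 K gives T ≈ 357.4 K.

T = 357.4 K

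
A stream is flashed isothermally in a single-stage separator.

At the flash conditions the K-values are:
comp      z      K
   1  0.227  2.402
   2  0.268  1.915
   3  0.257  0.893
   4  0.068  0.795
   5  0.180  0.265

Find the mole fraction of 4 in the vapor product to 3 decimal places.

y_4 = 0.063

Rachford–Rice: g(ψ) = Σ zᵢ(Kᵢ−1)/(1+ψ(Kᵢ−1)) = 0.
Check two-phase: ΣzᵢKᵢ = 1.390 > 1 and Σzᵢ/Kᵢ = 1.287 > 1, so g(0) = 0.390 > 0 and g(1) = -0.287 < 0.
Newton iteration, ψ⁰ = 0.34:
  ψ = 0.340: g = 0.1827, g' = -0.514 → ψ = 0.695
  ψ = 0.695: g = -0.0054, g' = -0.612 → ψ = 0.686
Converged at ψ = 0.686.
Compositions from xᵢ = zᵢ/(1+ψ(Kᵢ−1)), yᵢ = Kᵢxᵢ:
  1: x = 0.116, y = 0.278
  2: x = 0.165, y = 0.315
  3: x = 0.277, y = 0.248
  4: x = 0.079, y = 0.063
  5: x = 0.363, y = 0.096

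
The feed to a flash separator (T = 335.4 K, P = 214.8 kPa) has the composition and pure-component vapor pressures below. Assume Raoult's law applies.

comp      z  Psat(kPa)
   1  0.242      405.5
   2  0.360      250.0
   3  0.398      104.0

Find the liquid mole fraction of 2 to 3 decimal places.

Raoult's law: Kᵢ = Pᵢˢᵃᵗ/P = Pᵢˢᵃᵗ/214.8.
  K_1 = 405.5/214.8 = 1.88780, K_2 = 250.0/214.8 = 1.16387, K_3 = 104.0/214.8 = 0.48417
Let ψ = V/F and solve Σ zᵢ(Kᵢ−1)/(1+ψ(Kᵢ−1)) = 0.
g(0) = ΣzᵢKᵢ − 1 = 0.069 and g(1) = 1 − Σzᵢ/Kᵢ = -0.260, so a root lies in (0, 1).
Newton iteration, ψ⁰ = 0.3:
  ψ = 0.300: g = -0.0170, g' = -0.276 → ψ = 0.238
Converged at ψ = 0.238.
Compositions from xᵢ = zᵢ/(1+ψ(Kᵢ−1)), yᵢ = Kᵢxᵢ:
  1: x = 0.200, y = 0.377
  2: x = 0.346, y = 0.403
  3: x = 0.454, y = 0.220

x_2 = 0.346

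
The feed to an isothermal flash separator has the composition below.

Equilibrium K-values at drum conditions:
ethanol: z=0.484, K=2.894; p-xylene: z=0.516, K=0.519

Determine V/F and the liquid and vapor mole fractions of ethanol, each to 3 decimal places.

Binary case is linear: z₁(K₁−1)(1+V/F(K₂−1)) + z₂(K₂−1)(1+V/F(K₁−1)) = 0
⇒ V/F = [z₁(K₁−1)+z₂(K₂−1)] / [−(K₁−1)(K₂−1)] = 0.6685/0.9110 = 0.734
Compositions from xᵢ = zᵢ/(1+V/F(Kᵢ−1)), yᵢ = Kᵢxᵢ:
  ethanol: x = 0.203, y = 0.586
  p-xylene: x = 0.797, y = 0.414

V/F = 0.734, x_ethanol = 0.203, y_ethanol = 0.586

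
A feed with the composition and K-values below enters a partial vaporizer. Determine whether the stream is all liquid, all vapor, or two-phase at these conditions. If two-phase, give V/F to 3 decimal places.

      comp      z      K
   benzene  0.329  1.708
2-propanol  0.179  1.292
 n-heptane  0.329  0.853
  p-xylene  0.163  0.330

ΣzᵢKᵢ = 1.128; Σzᵢ/Kᵢ = 1.211.
Both exceed 1, so a two-phase solution exists.
Iterate (Newton) starting at ψ = 0.5:
  ψ = 0.500: g = 0.0012, g' = -0.275 → ψ = 0.504
Converged at ψ = 0.504.

two-phase, V/F = 0.504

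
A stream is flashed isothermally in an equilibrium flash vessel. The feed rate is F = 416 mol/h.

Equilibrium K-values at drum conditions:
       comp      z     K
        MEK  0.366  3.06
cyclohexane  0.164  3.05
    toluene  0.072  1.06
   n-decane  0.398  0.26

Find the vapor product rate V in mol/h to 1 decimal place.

V = 235.9 mol/h

Rachford–Rice: g(β) = Σ zᵢ(Kᵢ−1)/(1+β(Kᵢ−1)) = 0.
Feasibility: ΣzᵢKᵢ = 1.800, Σzᵢ/Kᵢ = 1.772 — both > 1, two phases present.
Iterate (Newton) starting at β = 0.66:
  β = 0.660: g = -0.1091, g' = -1.236 → β = 0.572
  β = 0.572: g = -0.0053, g' = -1.129 → β = 0.567
Converged at β = 0.567.
Then V = β·F = 0.5670·416 = 235.9 mol/h and L = F − V = 180.1 mol/h.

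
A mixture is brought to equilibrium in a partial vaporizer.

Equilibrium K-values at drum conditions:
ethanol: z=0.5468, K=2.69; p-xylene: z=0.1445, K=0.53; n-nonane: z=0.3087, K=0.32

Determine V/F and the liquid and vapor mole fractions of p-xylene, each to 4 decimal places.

Material balance + equilibrium reduce to Σ zᵢ(Kᵢ−1)/(1+V/F(Kᵢ−1)) = 0.
g(0) = ΣzᵢKᵢ − 1 = 0.6463 and g(1) = 1 − Σzᵢ/Kᵢ = -0.4406, so a root lies in (0, 1).
Newton–Raphson from V/F = 0.5:
  V/F = 0.5000: g = 0.09403, g' = -0.8410 → V/F = 0.6118
  V/F = 0.6118: g = -0.00045, g' = -0.8590 → V/F = 0.6113
Converged at V/F = 0.6113.
Compositions from xᵢ = zᵢ/(1+V/F(Kᵢ−1)), yᵢ = Kᵢxᵢ:
  ethanol: x = 0.2690, y = 0.7235
  p-xylene: x = 0.2028, y = 0.1075
  n-nonane: x = 0.5283, y = 0.1691

V/F = 0.6113, x_p-xylene = 0.2028, y_p-xylene = 0.1075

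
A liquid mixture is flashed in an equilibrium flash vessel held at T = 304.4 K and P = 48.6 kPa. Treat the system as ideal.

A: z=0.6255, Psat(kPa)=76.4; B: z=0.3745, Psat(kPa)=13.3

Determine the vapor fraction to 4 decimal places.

ψ = 0.2065

Raoult's law: Kᵢ = Pᵢˢᵃᵗ/P = Pᵢˢᵃᵗ/48.6.
  K_A = 76.4/48.6 = 1.572016, K_B = 13.3/48.6 = 0.273663
Rachford–Rice: g(ψ) = Σ zᵢ(Kᵢ−1)/(1+ψ(Kᵢ−1)) = 0.
Check two-phase: ΣzᵢKᵢ = 1.0858 > 1 and Σzᵢ/Kᵢ = 1.7664 > 1, so g(0) = 0.0858 > 0 and g(1) = -0.7664 < 0.
Binary case is linear: z₁(K₁−1)(1+ψ(K₂−1)) + z₂(K₂−1)(1+ψ(K₁−1)) = 0
⇒ ψ = [z₁(K₁−1)+z₂(K₂−1)] / [−(K₁−1)(K₂−1)] = 0.08578/0.41548 = 0.2065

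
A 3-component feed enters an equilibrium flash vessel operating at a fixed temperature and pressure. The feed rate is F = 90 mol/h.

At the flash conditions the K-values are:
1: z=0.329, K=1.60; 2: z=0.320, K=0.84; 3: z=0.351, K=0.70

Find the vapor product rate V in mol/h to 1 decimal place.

V = 25.5 mol/h

Let ψ = V/F and solve Σ zᵢ(Kᵢ−1)/(1+ψ(Kᵢ−1)) = 0.
g(0) = ΣzᵢKᵢ − 1 = 0.041 and g(1) = 1 − Σzᵢ/Kᵢ = -0.088, so a root lies in (0, 1).
Newton iteration, ψ⁰ = 0.5:
  ψ = 0.500: g = -0.0277, g' = -0.123 → ψ = 0.276
  ψ = 0.276: g = 0.0010, g' = -0.134 → ψ = 0.283
Converged at ψ = 0.283.
Then V = ψ·F = 0.2834·90 = 25.5 mol/h and L = F − V = 64.5 mol/h.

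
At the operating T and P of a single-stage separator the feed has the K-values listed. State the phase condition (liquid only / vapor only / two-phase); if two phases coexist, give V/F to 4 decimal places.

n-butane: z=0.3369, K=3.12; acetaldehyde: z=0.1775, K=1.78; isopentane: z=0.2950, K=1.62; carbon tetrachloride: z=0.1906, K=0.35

vapor only

ΣzᵢKᵢ = 1.9117; Σzᵢ/Kᵢ = 0.9344.
Since Σzᵢ/Kᵢ < 1 the mixture is above its dew point — single vapor phase.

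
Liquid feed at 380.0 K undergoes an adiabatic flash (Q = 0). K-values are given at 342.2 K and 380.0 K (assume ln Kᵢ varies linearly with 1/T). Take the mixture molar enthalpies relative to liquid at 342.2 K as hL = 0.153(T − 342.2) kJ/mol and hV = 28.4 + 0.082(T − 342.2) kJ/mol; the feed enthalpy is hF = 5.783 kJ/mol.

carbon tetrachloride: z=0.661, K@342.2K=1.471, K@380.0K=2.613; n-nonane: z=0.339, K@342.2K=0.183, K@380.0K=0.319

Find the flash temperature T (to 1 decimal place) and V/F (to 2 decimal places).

Adiabatic flash: solve Rachford–Rice at each trial T, then check hF = ψ·hV(T) + (1−ψ)·hL(T).
  T = 342.2 K: K = (1.471, 0.183), RR gives ψ = 0.089, H_out = 2.536 kJ/mol
  T = 380.0 K: K = (2.613, 0.319), RR gives ψ = 0.760, H_out = 25.340 kJ/mol
  T = 361.1 K: K = (1.990, 0.245), RR gives ψ = 0.533, H_out = 17.323 kJ/mol
  T = 351.6 K: K = (1.717, 0.212), RR gives ψ = 0.366, H_out = 11.596 kJ/mol
  T = 346.9 K: K = (1.591, 0.197), RR gives ψ = 0.250, H_out = 7.727 kJ/mol
  T = 344.5 K: K = (1.529, 0.190), RR gives ψ = 0.175, H_out = 5.292 kJ/mol
Linear interpolation between T = 344.5 (H_out = 5.292) and T = 346.9 (H_out = 7.727) on hF = 5.783 gives T ≈ 345.0 K, at which ψ = 0.19.

T = 345.0 K, V/F = 0.19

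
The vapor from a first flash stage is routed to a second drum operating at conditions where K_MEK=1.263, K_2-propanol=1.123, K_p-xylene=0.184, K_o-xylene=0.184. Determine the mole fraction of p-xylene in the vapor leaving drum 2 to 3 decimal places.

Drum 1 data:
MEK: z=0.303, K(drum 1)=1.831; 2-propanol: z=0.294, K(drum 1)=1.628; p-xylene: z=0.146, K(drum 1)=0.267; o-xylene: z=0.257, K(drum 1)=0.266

y_p-xylene (drum 2) = 0.013

Drum 1:
Iterate (Newton) starting at ψ₁ = 0.5:
  ψ₁ = 0.500: g = -0.1485, g' = -0.713 → ψ₁ = 0.292
  ψ₁ = 0.292: g = -0.0174, g' = -0.569 → ψ₁ = 0.261
Converged at ψ₁ = 0.261.
Drum-1 compositions:
  MEK: x = 0.249, y = 0.456
  2-propanol: x = 0.253, y = 0.411
  p-xylene: x = 0.181, y = 0.048
  o-xylene: x = 0.318, y = 0.085
Drum-2 feed = drum-1 vapor: z₂ = (0.4560, 0.4113, 0.0482, 0.0845).
Drum 2:
Iterate (Newton) starting at ψ₂ = 0.5:
  ψ₂ = 0.500: g = -0.0293, g' = -0.282 → ψ₂ = 0.396
  ψ₂ = 0.396: g = -0.0032, g' = -0.225 → ψ₂ = 0.382
Converged at ψ₂ = 0.382.
  MEK: x = 0.414, y = 0.523
  2-propanol: x = 0.393, y = 0.441
  p-xylene: x = 0.070, y = 0.013
  o-xylene: x = 0.123, y = 0.023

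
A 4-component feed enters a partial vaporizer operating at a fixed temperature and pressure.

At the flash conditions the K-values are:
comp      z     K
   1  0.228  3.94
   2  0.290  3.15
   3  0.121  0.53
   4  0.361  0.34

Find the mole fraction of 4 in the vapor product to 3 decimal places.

y_4 = 0.213

Rachford–Rice: g(ψ) = Σ zᵢ(Kᵢ−1)/(1+ψ(Kᵢ−1)) = 0.
Check two-phase: ΣzᵢKᵢ = 1.999 > 1 and Σzᵢ/Kᵢ = 1.440 > 1, so g(0) = 0.999 > 0 and g(1) = -0.440 < 0.
Newton iteration, ψ⁰ = 0.68:
  ψ = 0.680: g = -0.0391, g' = -1.016 → ψ = 0.642
  ψ = 0.642: g = -0.0003, g' = -1.001 → ψ = 0.641
Converged at ψ = 0.641.
Compositions from xᵢ = zᵢ/(1+ψ(Kᵢ−1)), yᵢ = Kᵢxᵢ:
  1: x = 0.079, y = 0.311
  2: x = 0.122, y = 0.384
  3: x = 0.173, y = 0.092
  4: x = 0.626, y = 0.213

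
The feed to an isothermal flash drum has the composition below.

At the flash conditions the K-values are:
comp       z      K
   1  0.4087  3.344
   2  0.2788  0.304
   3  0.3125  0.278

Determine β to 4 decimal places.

β = 0.3235

Newton iteration, β⁰ = 0.57:
  β = 0.5700: g = -0.29498, g' = -1.2530 → β = 0.3346
  β = 0.3346: g = -0.01352, g' = -1.2180 → β = 0.3235
Converged at β = 0.3235.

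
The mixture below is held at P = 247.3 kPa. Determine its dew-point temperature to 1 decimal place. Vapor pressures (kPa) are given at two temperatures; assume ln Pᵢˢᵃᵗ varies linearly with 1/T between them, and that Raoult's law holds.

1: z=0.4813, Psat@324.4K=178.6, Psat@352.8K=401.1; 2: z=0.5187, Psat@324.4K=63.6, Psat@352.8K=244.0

T = 347.7 K

Dew-point temperature: Σzᵢ·P/Pᵢˢᵃᵗ(T) = 1. Interpolate ln Pᵢˢᵃᵗ = aᵢ + bᵢ/T.
  T = 324.4 K: ΣzᵢP/Pᵢˢᵃᵗ = 2.6833
  T = 352.8 K: ΣzᵢP/Pᵢˢᵃᵗ = 0.8225
  T = 338.6 K: ΣzᵢP/Pᵢˢᵃᵗ = 1.4383
  T = 345.7 K: ΣzᵢP/Pᵢˢᵃᵗ = 1.0794
  T = 349.2 K: ΣzᵢP/Pᵢˢᵃᵗ = 0.9423
  T = 347.4 K: ΣzᵢP/Pᵢˢᵃᵗ = 1.0101
Interpolating between 347.4 K and 349.2 K gives T ≈ 347.7 K.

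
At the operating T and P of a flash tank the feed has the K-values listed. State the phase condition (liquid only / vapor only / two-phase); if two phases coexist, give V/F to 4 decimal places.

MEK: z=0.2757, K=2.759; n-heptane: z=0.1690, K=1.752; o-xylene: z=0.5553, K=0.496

ΣzᵢKᵢ = 1.3322; Σzᵢ/Kᵢ = 1.3159.
Both exceed 1, so a two-phase solution exists.
Material balance + equilibrium reduce to Σ zᵢ(Kᵢ−1)/(1+ψ(Kᵢ−1)) = 0.
Newton–Raphson from ψ = 0.5:
  ψ = 0.5000: g = -0.02377, g' = -0.5441 → ψ = 0.4563
  ψ = 0.4563: g = 0.00019, g' = -0.5534 → ψ = 0.4566
Converged at ψ = 0.4566.

two-phase, V/F = 0.4566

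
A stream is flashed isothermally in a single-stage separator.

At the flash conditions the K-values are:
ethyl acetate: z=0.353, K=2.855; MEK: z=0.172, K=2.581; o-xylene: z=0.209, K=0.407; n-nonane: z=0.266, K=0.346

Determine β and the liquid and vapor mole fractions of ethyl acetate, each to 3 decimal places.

Let β = V/F and solve Σ zᵢ(Kᵢ−1)/(1+β(Kᵢ−1)) = 0.
g(0) = ΣzᵢKᵢ − 1 = 0.629 and g(1) = 1 − Σzᵢ/Kᵢ = -0.473, so a root lies in (0, 1).
Iterate (Newton) starting at β = 0.5:
  β = 0.500: g = 0.0569, g' = -0.861 → β = 0.566
Converged at β = 0.566.
Compositions from xᵢ = zᵢ/(1+β(Kᵢ−1)), yᵢ = Kᵢxᵢ:
  ethyl acetate: x = 0.172, y = 0.492
  MEK: x = 0.091, y = 0.234
  o-xylene: x = 0.315, y = 0.128
  n-nonane: x = 0.422, y = 0.146

β = 0.566, x_ethyl acetate = 0.172, y_ethyl acetate = 0.492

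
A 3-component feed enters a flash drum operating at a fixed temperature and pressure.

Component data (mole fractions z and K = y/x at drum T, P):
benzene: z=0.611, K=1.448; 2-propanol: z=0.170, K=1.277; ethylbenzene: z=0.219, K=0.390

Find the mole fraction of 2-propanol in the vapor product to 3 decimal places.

Material balance + equilibrium reduce to Σ zᵢ(Kᵢ−1)/(1+V/F(Kᵢ−1)) = 0.
Check two-phase: ΣzᵢKᵢ = 1.187 > 1 and Σzᵢ/Kᵢ = 1.117 > 1, so g(0) = 0.187 > 0 and g(1) = -0.117 < 0.
Iterate (Newton) starting at V/F = 0.3:
  V/F = 0.300: g = 0.1213, g' = -0.228 → V/F = 0.831
  V/F = 0.831: g = -0.0331, g' = -0.409 → V/F = 0.750
  V/F = 0.750: g = -0.0023, g' = -0.354 → V/F = 0.743
Converged at V/F = 0.743.
Compositions from xᵢ = zᵢ/(1+V/F(Kᵢ−1)), yᵢ = Kᵢxᵢ:
  benzene: x = 0.458, y = 0.664
  2-propanol: x = 0.141, y = 0.180
  ethylbenzene: x = 0.401, y = 0.156

y_2-propanol = 0.180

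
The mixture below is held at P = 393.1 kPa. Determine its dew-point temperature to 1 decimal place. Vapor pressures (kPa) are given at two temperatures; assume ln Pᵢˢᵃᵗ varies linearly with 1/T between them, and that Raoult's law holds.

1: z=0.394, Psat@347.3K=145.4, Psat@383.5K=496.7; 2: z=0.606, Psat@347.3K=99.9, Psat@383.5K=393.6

T = 380.9 K

Dew-point temperature: Σzᵢ·P/Pᵢˢᵃᵗ(T) = 1. Interpolate ln Pᵢˢᵃᵗ = aᵢ + bᵢ/T.
  T = 347.3 K: ΣzᵢP/Pᵢˢᵃᵗ = 3.4498
  T = 383.5 K: ΣzᵢP/Pᵢˢᵃᵗ = 0.9171
  T = 365.4 K: ΣzᵢP/Pᵢˢᵃᵗ = 1.7203
  T = 374.4 K: ΣzᵢP/Pᵢˢᵃᵗ = 1.2485
  T = 378.9 K: ΣzᵢP/Pᵢˢᵃᵗ = 1.0698
  T = 381.2 K: ΣzᵢP/Pᵢˢᵃᵗ = 0.9900
Interpolating between 378.9 K and 381.2 K gives T ≈ 380.9 K.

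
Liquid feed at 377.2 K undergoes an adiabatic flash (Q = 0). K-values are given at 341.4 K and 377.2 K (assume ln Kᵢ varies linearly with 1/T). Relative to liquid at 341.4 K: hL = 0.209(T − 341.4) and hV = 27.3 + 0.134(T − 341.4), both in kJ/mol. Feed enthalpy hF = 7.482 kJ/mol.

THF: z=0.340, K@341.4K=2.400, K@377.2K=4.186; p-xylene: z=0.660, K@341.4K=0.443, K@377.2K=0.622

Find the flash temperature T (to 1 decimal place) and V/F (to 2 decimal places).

T = 346.9 K, V/F = 0.24

Adiabatic flash: solve Rachford–Rice at each trial T, then check hF = ψ·hV(T) + (1−ψ)·hL(T).
  T = 341.4 K: K = (2.400, 0.443), RR gives ψ = 0.139, H_out = 3.794 kJ/mol
  T = 377.2 K: K = (4.186, 0.622), RR gives ψ = 0.692, H_out = 24.524 kJ/mol
  T = 359.3 K: K = (3.214, 0.529), RR gives ψ = 0.424, H_out = 14.756 kJ/mol
  T = 350.4 K: K = (2.790, 0.486), RR gives ψ = 0.292, H_out = 9.662 kJ/mol
  T = 345.9 K: K = (2.590, 0.464), RR gives ψ = 0.219, H_out = 6.856 kJ/mol
  T = 348.1 K: K = (2.687, 0.475), RR gives ψ = 0.256, H_out = 8.254 kJ/mol
Linear interpolation between T = 345.9 (H_out = 6.856) and T = 348.1 (H_out = 8.254) on hF = 7.482 gives T ≈ 346.9 K, at which ψ = 0.24.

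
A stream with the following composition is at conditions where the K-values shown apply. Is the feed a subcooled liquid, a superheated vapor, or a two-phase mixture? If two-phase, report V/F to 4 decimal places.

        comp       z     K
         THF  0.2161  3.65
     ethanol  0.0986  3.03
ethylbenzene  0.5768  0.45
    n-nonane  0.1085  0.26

two-phase, V/F = 0.2605

ΣzᵢKᵢ = 1.3753; Σzᵢ/Kᵢ = 1.7908.
Both exceed 1, so a two-phase solution exists.
Rachford–Rice: g(ψ) = Σ zᵢ(Kᵢ−1)/(1+ψ(Kᵢ−1)) = 0.
Newton–Raphson from ψ = 0.32:
  ψ = 0.3200: g = -0.05898, g' = -0.9527 → ψ = 0.2581
  ψ = 0.2581: g = 0.00245, g' = -1.0379 → ψ = 0.2605
Converged at ψ = 0.2605.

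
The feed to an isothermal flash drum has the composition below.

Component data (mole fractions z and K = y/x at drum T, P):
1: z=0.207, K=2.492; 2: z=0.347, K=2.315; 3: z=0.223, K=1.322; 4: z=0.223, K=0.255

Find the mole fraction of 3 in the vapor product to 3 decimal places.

Rachford–Rice: g(β) = Σ zᵢ(Kᵢ−1)/(1+β(Kᵢ−1)) = 0.
Feasibility: ΣzᵢKᵢ = 1.671, Σzᵢ/Kᵢ = 1.276 — both > 1, two phases present.
Newton–Raphson from β = 0.5:
  β = 0.500: g = 0.2493, g' = -0.701 → β = 0.856
  β = 0.856: g = -0.0515, g' = -1.177 → β = 0.812
  β = 0.812: g = -0.0031, g' = -1.042 → β = 0.809
Converged at β = 0.809.
Compositions from xᵢ = zᵢ/(1+β(Kᵢ−1)), yᵢ = Kᵢxᵢ:
  1: x = 0.094, y = 0.234
  2: x = 0.168, y = 0.389
  3: x = 0.177, y = 0.234
  4: x = 0.561, y = 0.143

y_3 = 0.234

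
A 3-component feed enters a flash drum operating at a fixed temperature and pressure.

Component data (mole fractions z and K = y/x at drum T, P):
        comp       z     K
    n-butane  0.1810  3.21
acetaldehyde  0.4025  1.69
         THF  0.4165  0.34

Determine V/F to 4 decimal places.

V/F = 0.4805

Material balance + equilibrium reduce to Σ zᵢ(Kᵢ−1)/(1+V/F(Kᵢ−1)) = 0.
Feasibility: ΣzᵢKᵢ = 1.4028, Σzᵢ/Kᵢ = 1.5196 — both > 1, two phases present.
Newton iteration, V/F⁰ = 0.38:
  V/F = 0.3800: g = 0.07054, g' = -0.7047 → V/F = 0.4801
  V/F = 0.4801: g = 0.00030, g' = -0.7050 → V/F = 0.4805
Converged at V/F = 0.4805.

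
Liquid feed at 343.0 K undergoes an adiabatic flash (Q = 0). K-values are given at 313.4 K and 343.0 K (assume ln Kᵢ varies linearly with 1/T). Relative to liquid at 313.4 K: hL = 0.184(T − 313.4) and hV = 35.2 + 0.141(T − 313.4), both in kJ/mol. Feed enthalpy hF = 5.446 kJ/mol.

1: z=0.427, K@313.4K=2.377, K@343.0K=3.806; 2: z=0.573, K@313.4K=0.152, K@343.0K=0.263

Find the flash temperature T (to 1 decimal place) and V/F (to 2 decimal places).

Adiabatic flash: solve Rachford–Rice at each trial T, then check hF = ψ·hV(T) + (1−ψ)·hL(T).
  T = 313.4 K: K = (2.377, 0.152), RR gives ψ = 0.087, H_out = 3.077 kJ/mol
  T = 343.0 K: K = (3.806, 0.263), RR gives ψ = 0.375, H_out = 18.175 kJ/mol
  T = 328.2 K: K = (3.040, 0.202), RR gives ψ = 0.254, H_out = 11.519 kJ/mol
  T = 320.8 K: K = (2.696, 0.176), RR gives ψ = 0.180, H_out = 7.650 kJ/mol
  T = 317.1 K: K = (2.533, 0.164), RR gives ψ = 0.137, H_out = 5.476 kJ/mol
  T = 315.2 K: K = (2.452, 0.158), RR gives ψ = 0.112, H_out = 4.276 kJ/mol
Linear interpolation between T = 315.2 (H_out = 4.276) and T = 317.1 (H_out = 5.476) on hF = 5.446 gives T ≈ 317.1 K, at which ψ = 0.14.

T = 317.1 K, V/F = 0.14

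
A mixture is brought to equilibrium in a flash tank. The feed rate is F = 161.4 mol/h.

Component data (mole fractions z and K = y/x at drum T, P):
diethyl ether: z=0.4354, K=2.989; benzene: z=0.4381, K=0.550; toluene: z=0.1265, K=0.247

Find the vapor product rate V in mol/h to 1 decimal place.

Rachford–Rice: g(V/F) = Σ zᵢ(Kᵢ−1)/(1+V/F(Kᵢ−1)) = 0.
g(0) = ΣzᵢKᵢ − 1 = 0.5736 and g(1) = 1 − Σzᵢ/Kᵢ = -0.4544, so a root lies in (0, 1).
Iterate (Newton) starting at V/F = 0.5:
  V/F = 0.5000: g = 0.02704, g' = -0.7652 → V/F = 0.5353
  V/F = 0.5353: g = 0.00012, g' = -0.7593 → V/F = 0.5355
Converged at V/F = 0.5355.
Then V = V/F·F = 0.5355·161.4 = 86.4 mol/h and L = F − V = 75.0 mol/h.

V = 86.4 mol/h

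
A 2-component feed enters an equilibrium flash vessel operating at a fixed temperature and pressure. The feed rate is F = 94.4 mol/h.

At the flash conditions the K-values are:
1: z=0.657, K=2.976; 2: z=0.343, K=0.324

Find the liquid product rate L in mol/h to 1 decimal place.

L = 19.0 mol/h

Iterate (Newton) starting at ψ = 0.5:
  ψ = 0.500: g = 0.3028, g' = -1.007 → ψ = 0.801
  ψ = 0.801: g = -0.0028, g' = -1.130 → ψ = 0.798
Converged at ψ = 0.798.
Then V = ψ·F = 0.7983·94.4 = 75.4 mol/h and L = F − V = 19.0 mol/h.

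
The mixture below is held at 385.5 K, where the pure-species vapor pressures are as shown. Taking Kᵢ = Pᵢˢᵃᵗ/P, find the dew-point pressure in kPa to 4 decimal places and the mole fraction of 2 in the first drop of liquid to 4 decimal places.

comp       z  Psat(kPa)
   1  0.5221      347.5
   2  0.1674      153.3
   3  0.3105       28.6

At the dew point ψ → 1, so Σzᵢ/Kᵢ = 1 with Kᵢ = Pᵢˢᵃᵗ/P ⇒ 1/P = Σzᵢ/Pᵢˢᵃᵗ.
1/P = 0.5221/347.5 + 0.1674/153.3 + 0.3105/28.6 = 0.0134511 ⇒ P = 74.3436 kPa
xᵢ = zᵢP/Pᵢˢᵃᵗ ⇒ x_2 = 0.1674·74.3436/153.3 = 0.0812

Pdew = 74.3436 kPa, x_2 = 0.0812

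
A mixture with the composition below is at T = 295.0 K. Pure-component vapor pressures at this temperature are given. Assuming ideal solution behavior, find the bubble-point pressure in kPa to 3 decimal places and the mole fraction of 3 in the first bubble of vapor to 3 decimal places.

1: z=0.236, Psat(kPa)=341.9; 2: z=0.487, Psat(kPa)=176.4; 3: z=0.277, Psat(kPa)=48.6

Pbub = 180.057 kPa, y_3 = 0.075

At the bubble point ψ → 0, so ΣzᵢKᵢ = 1 with Kᵢ = Pᵢˢᵃᵗ/P ⇒ P = ΣzᵢPᵢˢᵃᵗ.
P = 0.236·341.9 + 0.487·176.4 + 0.277·48.6 = 180.057 kPa
yᵢ = zᵢPᵢˢᵃᵗ/P ⇒ y_3 = 0.277·48.6/180.057 = 0.075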